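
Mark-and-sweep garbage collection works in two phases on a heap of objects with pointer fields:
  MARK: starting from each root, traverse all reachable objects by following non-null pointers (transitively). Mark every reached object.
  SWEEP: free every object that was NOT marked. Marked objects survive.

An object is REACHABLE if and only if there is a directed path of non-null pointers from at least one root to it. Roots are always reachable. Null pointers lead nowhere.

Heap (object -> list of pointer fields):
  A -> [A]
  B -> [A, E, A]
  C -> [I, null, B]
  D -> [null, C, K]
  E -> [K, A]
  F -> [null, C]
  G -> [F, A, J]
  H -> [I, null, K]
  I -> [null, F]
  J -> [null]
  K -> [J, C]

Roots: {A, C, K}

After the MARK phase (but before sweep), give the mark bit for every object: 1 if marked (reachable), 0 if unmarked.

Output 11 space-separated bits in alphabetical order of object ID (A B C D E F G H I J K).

Answer: 1 1 1 0 1 1 0 0 1 1 1

Derivation:
Roots: A C K
Mark A: refs=A, marked=A
Mark C: refs=I null B, marked=A C
Mark K: refs=J C, marked=A C K
Mark I: refs=null F, marked=A C I K
Mark B: refs=A E A, marked=A B C I K
Mark J: refs=null, marked=A B C I J K
Mark F: refs=null C, marked=A B C F I J K
Mark E: refs=K A, marked=A B C E F I J K
Unmarked (collected): D G H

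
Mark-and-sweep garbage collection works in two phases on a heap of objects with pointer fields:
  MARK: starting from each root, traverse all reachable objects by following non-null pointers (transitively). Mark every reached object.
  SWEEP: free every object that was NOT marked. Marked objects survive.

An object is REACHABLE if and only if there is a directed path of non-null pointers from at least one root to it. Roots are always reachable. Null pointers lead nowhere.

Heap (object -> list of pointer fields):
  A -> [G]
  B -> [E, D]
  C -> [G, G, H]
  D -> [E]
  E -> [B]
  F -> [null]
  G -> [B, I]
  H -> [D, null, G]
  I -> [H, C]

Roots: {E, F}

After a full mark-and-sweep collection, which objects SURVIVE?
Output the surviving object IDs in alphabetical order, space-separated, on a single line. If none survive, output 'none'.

Roots: E F
Mark E: refs=B, marked=E
Mark F: refs=null, marked=E F
Mark B: refs=E D, marked=B E F
Mark D: refs=E, marked=B D E F
Unmarked (collected): A C G H I

Answer: B D E F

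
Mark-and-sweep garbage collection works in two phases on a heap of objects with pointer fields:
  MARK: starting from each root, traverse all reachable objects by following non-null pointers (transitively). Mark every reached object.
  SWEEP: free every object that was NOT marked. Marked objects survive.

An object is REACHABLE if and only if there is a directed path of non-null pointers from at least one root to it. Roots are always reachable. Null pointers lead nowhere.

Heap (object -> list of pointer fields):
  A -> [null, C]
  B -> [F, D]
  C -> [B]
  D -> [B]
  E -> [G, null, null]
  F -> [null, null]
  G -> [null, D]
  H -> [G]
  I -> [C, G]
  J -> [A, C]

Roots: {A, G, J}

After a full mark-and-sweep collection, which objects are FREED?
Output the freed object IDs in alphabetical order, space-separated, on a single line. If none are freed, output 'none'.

Roots: A G J
Mark A: refs=null C, marked=A
Mark G: refs=null D, marked=A G
Mark J: refs=A C, marked=A G J
Mark C: refs=B, marked=A C G J
Mark D: refs=B, marked=A C D G J
Mark B: refs=F D, marked=A B C D G J
Mark F: refs=null null, marked=A B C D F G J
Unmarked (collected): E H I

Answer: E H I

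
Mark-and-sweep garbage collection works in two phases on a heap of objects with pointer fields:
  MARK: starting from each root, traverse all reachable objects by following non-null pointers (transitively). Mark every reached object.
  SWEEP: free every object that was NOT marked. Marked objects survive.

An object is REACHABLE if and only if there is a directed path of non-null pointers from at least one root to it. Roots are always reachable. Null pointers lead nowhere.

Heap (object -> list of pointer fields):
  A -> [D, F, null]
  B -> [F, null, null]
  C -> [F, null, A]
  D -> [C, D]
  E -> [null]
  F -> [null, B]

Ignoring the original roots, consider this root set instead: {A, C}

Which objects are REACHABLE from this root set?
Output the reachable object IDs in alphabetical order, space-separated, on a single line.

Roots: A C
Mark A: refs=D F null, marked=A
Mark C: refs=F null A, marked=A C
Mark D: refs=C D, marked=A C D
Mark F: refs=null B, marked=A C D F
Mark B: refs=F null null, marked=A B C D F
Unmarked (collected): E

Answer: A B C D F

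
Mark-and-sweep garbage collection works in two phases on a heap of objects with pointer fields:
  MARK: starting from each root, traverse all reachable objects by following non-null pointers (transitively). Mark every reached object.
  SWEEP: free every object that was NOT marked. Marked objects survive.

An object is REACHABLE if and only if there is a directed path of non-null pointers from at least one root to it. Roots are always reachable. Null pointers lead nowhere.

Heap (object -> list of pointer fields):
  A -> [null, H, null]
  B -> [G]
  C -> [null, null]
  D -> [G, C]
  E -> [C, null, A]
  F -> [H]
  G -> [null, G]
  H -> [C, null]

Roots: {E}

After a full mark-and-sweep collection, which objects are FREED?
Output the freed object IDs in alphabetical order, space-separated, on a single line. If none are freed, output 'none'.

Answer: B D F G

Derivation:
Roots: E
Mark E: refs=C null A, marked=E
Mark C: refs=null null, marked=C E
Mark A: refs=null H null, marked=A C E
Mark H: refs=C null, marked=A C E H
Unmarked (collected): B D F G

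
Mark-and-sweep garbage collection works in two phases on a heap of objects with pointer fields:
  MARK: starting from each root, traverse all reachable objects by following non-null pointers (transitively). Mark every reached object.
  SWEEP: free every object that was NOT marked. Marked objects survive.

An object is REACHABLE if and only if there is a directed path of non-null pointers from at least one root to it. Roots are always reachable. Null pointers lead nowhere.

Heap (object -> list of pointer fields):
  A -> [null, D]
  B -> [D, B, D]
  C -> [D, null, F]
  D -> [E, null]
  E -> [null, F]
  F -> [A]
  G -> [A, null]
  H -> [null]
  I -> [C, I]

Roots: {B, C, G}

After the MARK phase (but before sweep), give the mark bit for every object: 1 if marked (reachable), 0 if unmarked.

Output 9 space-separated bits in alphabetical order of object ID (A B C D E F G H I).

Roots: B C G
Mark B: refs=D B D, marked=B
Mark C: refs=D null F, marked=B C
Mark G: refs=A null, marked=B C G
Mark D: refs=E null, marked=B C D G
Mark F: refs=A, marked=B C D F G
Mark A: refs=null D, marked=A B C D F G
Mark E: refs=null F, marked=A B C D E F G
Unmarked (collected): H I

Answer: 1 1 1 1 1 1 1 0 0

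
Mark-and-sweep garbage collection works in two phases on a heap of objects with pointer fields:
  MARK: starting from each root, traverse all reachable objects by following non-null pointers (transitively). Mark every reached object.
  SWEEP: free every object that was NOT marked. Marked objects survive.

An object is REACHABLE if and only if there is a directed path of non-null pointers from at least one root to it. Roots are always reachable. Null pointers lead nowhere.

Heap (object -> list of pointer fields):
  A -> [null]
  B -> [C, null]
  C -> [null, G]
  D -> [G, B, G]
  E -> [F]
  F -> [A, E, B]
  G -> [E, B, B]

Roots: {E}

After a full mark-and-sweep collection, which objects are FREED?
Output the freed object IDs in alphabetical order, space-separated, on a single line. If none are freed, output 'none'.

Answer: D

Derivation:
Roots: E
Mark E: refs=F, marked=E
Mark F: refs=A E B, marked=E F
Mark A: refs=null, marked=A E F
Mark B: refs=C null, marked=A B E F
Mark C: refs=null G, marked=A B C E F
Mark G: refs=E B B, marked=A B C E F G
Unmarked (collected): D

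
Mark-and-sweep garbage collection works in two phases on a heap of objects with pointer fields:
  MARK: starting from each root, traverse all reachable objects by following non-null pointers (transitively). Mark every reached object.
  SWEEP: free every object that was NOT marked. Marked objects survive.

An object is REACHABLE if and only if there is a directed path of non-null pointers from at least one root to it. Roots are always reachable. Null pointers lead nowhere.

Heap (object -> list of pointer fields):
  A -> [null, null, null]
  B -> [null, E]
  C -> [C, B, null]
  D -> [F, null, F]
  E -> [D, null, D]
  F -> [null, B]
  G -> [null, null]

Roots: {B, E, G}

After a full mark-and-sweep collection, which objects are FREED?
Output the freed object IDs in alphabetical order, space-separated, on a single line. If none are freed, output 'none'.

Answer: A C

Derivation:
Roots: B E G
Mark B: refs=null E, marked=B
Mark E: refs=D null D, marked=B E
Mark G: refs=null null, marked=B E G
Mark D: refs=F null F, marked=B D E G
Mark F: refs=null B, marked=B D E F G
Unmarked (collected): A C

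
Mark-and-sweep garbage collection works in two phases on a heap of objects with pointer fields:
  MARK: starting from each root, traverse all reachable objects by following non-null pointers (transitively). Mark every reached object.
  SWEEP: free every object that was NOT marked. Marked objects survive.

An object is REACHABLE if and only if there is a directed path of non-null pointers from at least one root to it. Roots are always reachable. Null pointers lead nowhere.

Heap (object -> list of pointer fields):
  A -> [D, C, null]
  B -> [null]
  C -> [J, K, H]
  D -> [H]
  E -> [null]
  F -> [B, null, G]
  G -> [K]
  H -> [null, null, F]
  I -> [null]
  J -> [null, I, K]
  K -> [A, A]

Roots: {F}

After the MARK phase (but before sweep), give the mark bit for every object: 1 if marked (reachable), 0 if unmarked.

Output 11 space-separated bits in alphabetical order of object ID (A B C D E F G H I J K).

Answer: 1 1 1 1 0 1 1 1 1 1 1

Derivation:
Roots: F
Mark F: refs=B null G, marked=F
Mark B: refs=null, marked=B F
Mark G: refs=K, marked=B F G
Mark K: refs=A A, marked=B F G K
Mark A: refs=D C null, marked=A B F G K
Mark D: refs=H, marked=A B D F G K
Mark C: refs=J K H, marked=A B C D F G K
Mark H: refs=null null F, marked=A B C D F G H K
Mark J: refs=null I K, marked=A B C D F G H J K
Mark I: refs=null, marked=A B C D F G H I J K
Unmarked (collected): E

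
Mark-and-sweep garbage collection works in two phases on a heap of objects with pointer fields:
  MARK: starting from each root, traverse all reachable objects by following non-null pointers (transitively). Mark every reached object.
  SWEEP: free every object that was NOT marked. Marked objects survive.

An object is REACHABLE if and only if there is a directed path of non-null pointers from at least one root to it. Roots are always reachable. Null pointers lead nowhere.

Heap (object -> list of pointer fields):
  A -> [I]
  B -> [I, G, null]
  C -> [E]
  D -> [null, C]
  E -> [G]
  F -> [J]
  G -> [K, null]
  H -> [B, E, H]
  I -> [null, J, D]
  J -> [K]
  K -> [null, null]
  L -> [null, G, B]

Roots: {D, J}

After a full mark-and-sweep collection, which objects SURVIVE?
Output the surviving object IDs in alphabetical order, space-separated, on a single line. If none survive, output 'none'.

Roots: D J
Mark D: refs=null C, marked=D
Mark J: refs=K, marked=D J
Mark C: refs=E, marked=C D J
Mark K: refs=null null, marked=C D J K
Mark E: refs=G, marked=C D E J K
Mark G: refs=K null, marked=C D E G J K
Unmarked (collected): A B F H I L

Answer: C D E G J K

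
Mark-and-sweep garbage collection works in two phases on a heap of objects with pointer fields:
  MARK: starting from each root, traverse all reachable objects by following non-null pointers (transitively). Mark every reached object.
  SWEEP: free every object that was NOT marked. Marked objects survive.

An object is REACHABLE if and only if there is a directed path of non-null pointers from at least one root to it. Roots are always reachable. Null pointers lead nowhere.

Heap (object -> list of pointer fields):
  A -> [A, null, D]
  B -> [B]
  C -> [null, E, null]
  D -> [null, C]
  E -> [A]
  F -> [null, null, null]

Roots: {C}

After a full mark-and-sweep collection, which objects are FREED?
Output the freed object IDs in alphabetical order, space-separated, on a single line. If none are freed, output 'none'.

Answer: B F

Derivation:
Roots: C
Mark C: refs=null E null, marked=C
Mark E: refs=A, marked=C E
Mark A: refs=A null D, marked=A C E
Mark D: refs=null C, marked=A C D E
Unmarked (collected): B F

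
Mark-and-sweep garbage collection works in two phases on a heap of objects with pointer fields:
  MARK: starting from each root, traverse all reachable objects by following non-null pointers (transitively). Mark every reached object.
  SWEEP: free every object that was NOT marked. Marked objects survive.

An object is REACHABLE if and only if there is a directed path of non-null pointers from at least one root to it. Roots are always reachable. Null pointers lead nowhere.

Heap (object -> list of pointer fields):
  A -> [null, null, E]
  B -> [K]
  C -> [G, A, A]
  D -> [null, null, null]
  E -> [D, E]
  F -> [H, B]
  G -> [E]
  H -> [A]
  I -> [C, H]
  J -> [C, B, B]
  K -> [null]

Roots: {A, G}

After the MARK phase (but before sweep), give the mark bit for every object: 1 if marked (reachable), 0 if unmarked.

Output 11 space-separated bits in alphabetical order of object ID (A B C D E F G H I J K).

Roots: A G
Mark A: refs=null null E, marked=A
Mark G: refs=E, marked=A G
Mark E: refs=D E, marked=A E G
Mark D: refs=null null null, marked=A D E G
Unmarked (collected): B C F H I J K

Answer: 1 0 0 1 1 0 1 0 0 0 0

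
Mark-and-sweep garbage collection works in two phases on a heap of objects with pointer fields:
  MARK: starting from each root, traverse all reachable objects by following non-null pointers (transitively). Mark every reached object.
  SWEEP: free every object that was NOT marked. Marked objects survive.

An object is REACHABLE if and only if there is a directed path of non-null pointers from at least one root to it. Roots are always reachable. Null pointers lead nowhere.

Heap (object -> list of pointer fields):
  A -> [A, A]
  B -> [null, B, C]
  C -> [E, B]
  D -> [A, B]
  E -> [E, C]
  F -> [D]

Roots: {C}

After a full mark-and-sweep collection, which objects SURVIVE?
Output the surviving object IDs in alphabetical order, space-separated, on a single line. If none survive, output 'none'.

Roots: C
Mark C: refs=E B, marked=C
Mark E: refs=E C, marked=C E
Mark B: refs=null B C, marked=B C E
Unmarked (collected): A D F

Answer: B C E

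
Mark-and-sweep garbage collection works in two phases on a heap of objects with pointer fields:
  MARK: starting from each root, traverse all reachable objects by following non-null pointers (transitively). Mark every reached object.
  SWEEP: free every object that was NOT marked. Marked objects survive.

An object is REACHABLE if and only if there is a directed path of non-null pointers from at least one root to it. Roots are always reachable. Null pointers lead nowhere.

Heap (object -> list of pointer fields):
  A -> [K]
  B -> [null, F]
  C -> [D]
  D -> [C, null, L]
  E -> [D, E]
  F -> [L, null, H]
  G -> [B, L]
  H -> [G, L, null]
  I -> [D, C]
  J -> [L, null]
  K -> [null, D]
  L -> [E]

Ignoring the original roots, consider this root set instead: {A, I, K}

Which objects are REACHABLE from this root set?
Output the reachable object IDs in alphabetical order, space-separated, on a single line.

Roots: A I K
Mark A: refs=K, marked=A
Mark I: refs=D C, marked=A I
Mark K: refs=null D, marked=A I K
Mark D: refs=C null L, marked=A D I K
Mark C: refs=D, marked=A C D I K
Mark L: refs=E, marked=A C D I K L
Mark E: refs=D E, marked=A C D E I K L
Unmarked (collected): B F G H J

Answer: A C D E I K L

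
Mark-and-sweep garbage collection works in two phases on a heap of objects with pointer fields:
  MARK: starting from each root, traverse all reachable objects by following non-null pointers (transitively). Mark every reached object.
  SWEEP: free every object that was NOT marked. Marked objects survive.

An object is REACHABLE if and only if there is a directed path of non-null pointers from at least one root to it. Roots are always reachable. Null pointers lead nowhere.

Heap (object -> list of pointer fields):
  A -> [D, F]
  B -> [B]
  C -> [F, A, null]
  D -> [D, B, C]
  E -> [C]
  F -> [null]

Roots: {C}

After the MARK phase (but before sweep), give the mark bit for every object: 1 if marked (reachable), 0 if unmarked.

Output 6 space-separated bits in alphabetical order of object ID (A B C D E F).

Answer: 1 1 1 1 0 1

Derivation:
Roots: C
Mark C: refs=F A null, marked=C
Mark F: refs=null, marked=C F
Mark A: refs=D F, marked=A C F
Mark D: refs=D B C, marked=A C D F
Mark B: refs=B, marked=A B C D F
Unmarked (collected): E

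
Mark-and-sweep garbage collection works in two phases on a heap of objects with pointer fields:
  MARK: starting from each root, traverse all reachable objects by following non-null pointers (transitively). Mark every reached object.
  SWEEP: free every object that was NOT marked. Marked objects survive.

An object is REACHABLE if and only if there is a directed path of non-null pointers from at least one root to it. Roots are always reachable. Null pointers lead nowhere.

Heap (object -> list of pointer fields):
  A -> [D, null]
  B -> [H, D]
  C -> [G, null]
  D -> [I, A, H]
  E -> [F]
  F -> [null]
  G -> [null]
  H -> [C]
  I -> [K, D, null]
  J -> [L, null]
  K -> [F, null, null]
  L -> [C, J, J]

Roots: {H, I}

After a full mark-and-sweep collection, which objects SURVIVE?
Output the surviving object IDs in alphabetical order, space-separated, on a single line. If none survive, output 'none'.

Roots: H I
Mark H: refs=C, marked=H
Mark I: refs=K D null, marked=H I
Mark C: refs=G null, marked=C H I
Mark K: refs=F null null, marked=C H I K
Mark D: refs=I A H, marked=C D H I K
Mark G: refs=null, marked=C D G H I K
Mark F: refs=null, marked=C D F G H I K
Mark A: refs=D null, marked=A C D F G H I K
Unmarked (collected): B E J L

Answer: A C D F G H I K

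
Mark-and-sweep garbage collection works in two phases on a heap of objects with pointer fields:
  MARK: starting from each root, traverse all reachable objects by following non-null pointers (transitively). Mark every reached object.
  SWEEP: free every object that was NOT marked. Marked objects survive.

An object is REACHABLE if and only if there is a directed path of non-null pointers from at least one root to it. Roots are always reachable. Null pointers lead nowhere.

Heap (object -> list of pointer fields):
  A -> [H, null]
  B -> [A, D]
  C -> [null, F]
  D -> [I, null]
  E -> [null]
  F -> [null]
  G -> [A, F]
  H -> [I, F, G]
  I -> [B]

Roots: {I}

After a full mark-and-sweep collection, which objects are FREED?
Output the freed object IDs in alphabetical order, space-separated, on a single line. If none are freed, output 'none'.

Roots: I
Mark I: refs=B, marked=I
Mark B: refs=A D, marked=B I
Mark A: refs=H null, marked=A B I
Mark D: refs=I null, marked=A B D I
Mark H: refs=I F G, marked=A B D H I
Mark F: refs=null, marked=A B D F H I
Mark G: refs=A F, marked=A B D F G H I
Unmarked (collected): C E

Answer: C E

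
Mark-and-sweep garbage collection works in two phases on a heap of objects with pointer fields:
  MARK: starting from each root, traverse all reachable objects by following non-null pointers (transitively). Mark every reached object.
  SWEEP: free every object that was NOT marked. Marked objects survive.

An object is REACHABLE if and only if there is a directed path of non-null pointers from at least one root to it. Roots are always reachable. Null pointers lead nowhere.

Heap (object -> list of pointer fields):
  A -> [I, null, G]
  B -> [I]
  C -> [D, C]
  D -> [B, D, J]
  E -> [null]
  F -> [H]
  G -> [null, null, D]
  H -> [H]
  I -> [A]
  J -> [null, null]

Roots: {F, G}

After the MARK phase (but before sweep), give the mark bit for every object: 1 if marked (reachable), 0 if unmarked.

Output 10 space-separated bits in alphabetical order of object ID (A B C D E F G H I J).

Answer: 1 1 0 1 0 1 1 1 1 1

Derivation:
Roots: F G
Mark F: refs=H, marked=F
Mark G: refs=null null D, marked=F G
Mark H: refs=H, marked=F G H
Mark D: refs=B D J, marked=D F G H
Mark B: refs=I, marked=B D F G H
Mark J: refs=null null, marked=B D F G H J
Mark I: refs=A, marked=B D F G H I J
Mark A: refs=I null G, marked=A B D F G H I J
Unmarked (collected): C E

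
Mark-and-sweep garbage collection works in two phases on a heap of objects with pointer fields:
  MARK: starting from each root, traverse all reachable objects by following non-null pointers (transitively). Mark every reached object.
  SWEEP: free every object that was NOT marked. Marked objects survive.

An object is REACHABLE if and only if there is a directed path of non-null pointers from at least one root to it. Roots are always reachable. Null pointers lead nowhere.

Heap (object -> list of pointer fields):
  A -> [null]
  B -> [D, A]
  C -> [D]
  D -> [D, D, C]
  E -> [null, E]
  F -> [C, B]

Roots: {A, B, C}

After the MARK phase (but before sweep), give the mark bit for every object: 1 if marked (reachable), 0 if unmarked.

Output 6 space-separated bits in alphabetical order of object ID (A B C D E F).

Roots: A B C
Mark A: refs=null, marked=A
Mark B: refs=D A, marked=A B
Mark C: refs=D, marked=A B C
Mark D: refs=D D C, marked=A B C D
Unmarked (collected): E F

Answer: 1 1 1 1 0 0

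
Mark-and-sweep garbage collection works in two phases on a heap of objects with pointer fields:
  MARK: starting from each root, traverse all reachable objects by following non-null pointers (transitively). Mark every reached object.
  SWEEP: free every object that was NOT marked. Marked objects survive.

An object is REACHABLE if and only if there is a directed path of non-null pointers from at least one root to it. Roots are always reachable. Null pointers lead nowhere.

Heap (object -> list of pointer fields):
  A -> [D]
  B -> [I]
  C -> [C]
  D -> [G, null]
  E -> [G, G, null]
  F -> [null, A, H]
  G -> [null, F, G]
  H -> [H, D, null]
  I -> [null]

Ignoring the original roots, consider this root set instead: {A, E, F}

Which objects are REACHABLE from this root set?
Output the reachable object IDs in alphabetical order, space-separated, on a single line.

Roots: A E F
Mark A: refs=D, marked=A
Mark E: refs=G G null, marked=A E
Mark F: refs=null A H, marked=A E F
Mark D: refs=G null, marked=A D E F
Mark G: refs=null F G, marked=A D E F G
Mark H: refs=H D null, marked=A D E F G H
Unmarked (collected): B C I

Answer: A D E F G H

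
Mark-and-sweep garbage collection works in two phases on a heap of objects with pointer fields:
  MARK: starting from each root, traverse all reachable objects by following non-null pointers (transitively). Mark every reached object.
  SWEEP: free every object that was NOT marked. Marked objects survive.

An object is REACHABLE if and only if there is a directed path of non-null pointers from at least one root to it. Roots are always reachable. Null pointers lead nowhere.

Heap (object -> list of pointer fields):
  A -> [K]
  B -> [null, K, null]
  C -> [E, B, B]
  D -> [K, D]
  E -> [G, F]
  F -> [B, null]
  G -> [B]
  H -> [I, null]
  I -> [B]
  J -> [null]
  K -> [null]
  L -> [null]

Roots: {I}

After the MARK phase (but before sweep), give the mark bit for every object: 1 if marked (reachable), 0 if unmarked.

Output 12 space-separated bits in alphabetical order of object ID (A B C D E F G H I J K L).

Roots: I
Mark I: refs=B, marked=I
Mark B: refs=null K null, marked=B I
Mark K: refs=null, marked=B I K
Unmarked (collected): A C D E F G H J L

Answer: 0 1 0 0 0 0 0 0 1 0 1 0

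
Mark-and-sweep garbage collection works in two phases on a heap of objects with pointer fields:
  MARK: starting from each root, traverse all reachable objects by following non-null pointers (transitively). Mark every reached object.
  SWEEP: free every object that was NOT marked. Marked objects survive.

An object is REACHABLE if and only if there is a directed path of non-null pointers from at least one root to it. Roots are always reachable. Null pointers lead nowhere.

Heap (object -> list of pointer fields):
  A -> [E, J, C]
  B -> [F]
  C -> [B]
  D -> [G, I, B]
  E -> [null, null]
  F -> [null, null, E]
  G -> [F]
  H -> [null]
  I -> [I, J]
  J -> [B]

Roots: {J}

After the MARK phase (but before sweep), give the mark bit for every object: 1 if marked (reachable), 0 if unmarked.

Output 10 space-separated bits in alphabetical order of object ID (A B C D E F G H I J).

Roots: J
Mark J: refs=B, marked=J
Mark B: refs=F, marked=B J
Mark F: refs=null null E, marked=B F J
Mark E: refs=null null, marked=B E F J
Unmarked (collected): A C D G H I

Answer: 0 1 0 0 1 1 0 0 0 1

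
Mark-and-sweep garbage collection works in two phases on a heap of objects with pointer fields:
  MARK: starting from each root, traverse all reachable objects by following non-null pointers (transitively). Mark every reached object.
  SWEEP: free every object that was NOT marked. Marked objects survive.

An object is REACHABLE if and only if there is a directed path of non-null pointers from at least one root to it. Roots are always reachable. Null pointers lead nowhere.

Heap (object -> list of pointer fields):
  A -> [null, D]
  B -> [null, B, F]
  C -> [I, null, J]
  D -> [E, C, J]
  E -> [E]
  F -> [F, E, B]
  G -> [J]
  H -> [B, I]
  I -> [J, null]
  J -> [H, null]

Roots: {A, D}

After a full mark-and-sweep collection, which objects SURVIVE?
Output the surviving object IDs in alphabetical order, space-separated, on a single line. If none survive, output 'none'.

Roots: A D
Mark A: refs=null D, marked=A
Mark D: refs=E C J, marked=A D
Mark E: refs=E, marked=A D E
Mark C: refs=I null J, marked=A C D E
Mark J: refs=H null, marked=A C D E J
Mark I: refs=J null, marked=A C D E I J
Mark H: refs=B I, marked=A C D E H I J
Mark B: refs=null B F, marked=A B C D E H I J
Mark F: refs=F E B, marked=A B C D E F H I J
Unmarked (collected): G

Answer: A B C D E F H I J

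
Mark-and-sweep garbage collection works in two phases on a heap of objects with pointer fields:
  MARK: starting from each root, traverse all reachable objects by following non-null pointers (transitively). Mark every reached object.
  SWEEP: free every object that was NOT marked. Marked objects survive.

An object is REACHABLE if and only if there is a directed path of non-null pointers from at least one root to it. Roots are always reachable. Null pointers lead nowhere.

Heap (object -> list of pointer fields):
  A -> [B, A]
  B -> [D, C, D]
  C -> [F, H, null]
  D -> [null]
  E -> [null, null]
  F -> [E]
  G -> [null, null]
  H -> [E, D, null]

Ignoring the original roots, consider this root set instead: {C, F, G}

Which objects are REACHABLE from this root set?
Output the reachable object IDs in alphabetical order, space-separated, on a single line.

Roots: C F G
Mark C: refs=F H null, marked=C
Mark F: refs=E, marked=C F
Mark G: refs=null null, marked=C F G
Mark H: refs=E D null, marked=C F G H
Mark E: refs=null null, marked=C E F G H
Mark D: refs=null, marked=C D E F G H
Unmarked (collected): A B

Answer: C D E F G H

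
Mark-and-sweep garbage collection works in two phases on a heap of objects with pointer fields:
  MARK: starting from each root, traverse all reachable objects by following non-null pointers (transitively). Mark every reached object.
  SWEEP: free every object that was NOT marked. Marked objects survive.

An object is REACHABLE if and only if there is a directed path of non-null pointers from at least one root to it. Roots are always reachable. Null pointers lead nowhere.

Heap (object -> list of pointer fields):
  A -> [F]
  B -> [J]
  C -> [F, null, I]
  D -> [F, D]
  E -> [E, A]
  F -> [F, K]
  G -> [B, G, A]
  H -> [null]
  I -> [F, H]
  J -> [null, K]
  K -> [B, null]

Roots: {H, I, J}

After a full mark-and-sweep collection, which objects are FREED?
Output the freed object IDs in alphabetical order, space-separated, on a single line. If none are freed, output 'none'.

Roots: H I J
Mark H: refs=null, marked=H
Mark I: refs=F H, marked=H I
Mark J: refs=null K, marked=H I J
Mark F: refs=F K, marked=F H I J
Mark K: refs=B null, marked=F H I J K
Mark B: refs=J, marked=B F H I J K
Unmarked (collected): A C D E G

Answer: A C D E G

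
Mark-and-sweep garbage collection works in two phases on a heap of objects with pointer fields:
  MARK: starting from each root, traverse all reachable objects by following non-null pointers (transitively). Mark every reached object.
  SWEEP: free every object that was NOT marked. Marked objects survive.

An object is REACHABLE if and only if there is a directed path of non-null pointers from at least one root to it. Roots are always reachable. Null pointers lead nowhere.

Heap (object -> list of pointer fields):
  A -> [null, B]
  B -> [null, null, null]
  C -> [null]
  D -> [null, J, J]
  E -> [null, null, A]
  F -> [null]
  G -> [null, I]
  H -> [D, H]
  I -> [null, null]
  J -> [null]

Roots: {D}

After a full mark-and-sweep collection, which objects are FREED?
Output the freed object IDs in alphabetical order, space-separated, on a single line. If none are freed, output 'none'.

Roots: D
Mark D: refs=null J J, marked=D
Mark J: refs=null, marked=D J
Unmarked (collected): A B C E F G H I

Answer: A B C E F G H I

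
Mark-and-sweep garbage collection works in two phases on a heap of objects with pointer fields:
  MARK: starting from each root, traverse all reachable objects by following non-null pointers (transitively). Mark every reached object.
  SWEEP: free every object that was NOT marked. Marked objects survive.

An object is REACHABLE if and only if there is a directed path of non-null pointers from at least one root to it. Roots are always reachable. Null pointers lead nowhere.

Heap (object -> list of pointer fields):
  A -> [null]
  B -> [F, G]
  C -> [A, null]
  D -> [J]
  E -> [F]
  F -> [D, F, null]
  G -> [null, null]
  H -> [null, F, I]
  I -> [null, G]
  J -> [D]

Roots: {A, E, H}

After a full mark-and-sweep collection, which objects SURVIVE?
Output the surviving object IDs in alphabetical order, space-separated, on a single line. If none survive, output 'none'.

Answer: A D E F G H I J

Derivation:
Roots: A E H
Mark A: refs=null, marked=A
Mark E: refs=F, marked=A E
Mark H: refs=null F I, marked=A E H
Mark F: refs=D F null, marked=A E F H
Mark I: refs=null G, marked=A E F H I
Mark D: refs=J, marked=A D E F H I
Mark G: refs=null null, marked=A D E F G H I
Mark J: refs=D, marked=A D E F G H I J
Unmarked (collected): B C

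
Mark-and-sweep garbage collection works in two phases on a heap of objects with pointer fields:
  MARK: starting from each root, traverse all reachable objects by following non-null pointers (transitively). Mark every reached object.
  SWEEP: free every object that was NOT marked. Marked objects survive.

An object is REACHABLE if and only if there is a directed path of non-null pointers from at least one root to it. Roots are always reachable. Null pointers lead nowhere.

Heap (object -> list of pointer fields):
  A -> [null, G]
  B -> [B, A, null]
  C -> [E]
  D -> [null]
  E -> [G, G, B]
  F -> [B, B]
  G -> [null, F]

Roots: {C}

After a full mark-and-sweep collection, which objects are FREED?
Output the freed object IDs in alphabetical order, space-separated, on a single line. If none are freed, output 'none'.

Answer: D

Derivation:
Roots: C
Mark C: refs=E, marked=C
Mark E: refs=G G B, marked=C E
Mark G: refs=null F, marked=C E G
Mark B: refs=B A null, marked=B C E G
Mark F: refs=B B, marked=B C E F G
Mark A: refs=null G, marked=A B C E F G
Unmarked (collected): D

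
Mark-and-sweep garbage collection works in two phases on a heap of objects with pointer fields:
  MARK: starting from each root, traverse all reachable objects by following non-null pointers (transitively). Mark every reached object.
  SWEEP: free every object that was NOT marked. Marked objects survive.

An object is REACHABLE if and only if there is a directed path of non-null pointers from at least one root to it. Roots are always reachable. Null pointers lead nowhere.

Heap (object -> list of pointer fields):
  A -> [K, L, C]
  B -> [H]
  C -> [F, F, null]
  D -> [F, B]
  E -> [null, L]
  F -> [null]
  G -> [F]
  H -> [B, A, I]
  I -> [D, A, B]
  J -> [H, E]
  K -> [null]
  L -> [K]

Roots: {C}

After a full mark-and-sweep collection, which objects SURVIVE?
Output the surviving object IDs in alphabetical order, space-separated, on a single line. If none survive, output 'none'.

Roots: C
Mark C: refs=F F null, marked=C
Mark F: refs=null, marked=C F
Unmarked (collected): A B D E G H I J K L

Answer: C F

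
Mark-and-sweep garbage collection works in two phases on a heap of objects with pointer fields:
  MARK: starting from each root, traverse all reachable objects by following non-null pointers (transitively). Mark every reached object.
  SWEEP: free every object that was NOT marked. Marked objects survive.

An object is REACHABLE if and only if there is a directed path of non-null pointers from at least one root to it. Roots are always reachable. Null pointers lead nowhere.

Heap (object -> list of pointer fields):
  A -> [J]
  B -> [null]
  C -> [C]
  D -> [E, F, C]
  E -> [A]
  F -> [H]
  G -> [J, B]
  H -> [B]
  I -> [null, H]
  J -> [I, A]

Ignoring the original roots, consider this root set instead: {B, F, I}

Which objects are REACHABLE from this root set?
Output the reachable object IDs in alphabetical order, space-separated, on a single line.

Answer: B F H I

Derivation:
Roots: B F I
Mark B: refs=null, marked=B
Mark F: refs=H, marked=B F
Mark I: refs=null H, marked=B F I
Mark H: refs=B, marked=B F H I
Unmarked (collected): A C D E G J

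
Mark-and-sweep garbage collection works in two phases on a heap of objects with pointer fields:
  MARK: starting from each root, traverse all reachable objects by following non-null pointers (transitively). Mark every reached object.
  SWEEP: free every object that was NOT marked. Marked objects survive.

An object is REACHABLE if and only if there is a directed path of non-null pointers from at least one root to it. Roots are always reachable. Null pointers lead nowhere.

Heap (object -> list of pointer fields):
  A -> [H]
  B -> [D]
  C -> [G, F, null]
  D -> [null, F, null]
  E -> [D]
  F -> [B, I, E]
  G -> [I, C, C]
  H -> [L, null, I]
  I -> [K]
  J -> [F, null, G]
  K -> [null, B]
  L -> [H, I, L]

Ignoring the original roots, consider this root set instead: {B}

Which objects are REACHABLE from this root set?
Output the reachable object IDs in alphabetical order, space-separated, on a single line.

Roots: B
Mark B: refs=D, marked=B
Mark D: refs=null F null, marked=B D
Mark F: refs=B I E, marked=B D F
Mark I: refs=K, marked=B D F I
Mark E: refs=D, marked=B D E F I
Mark K: refs=null B, marked=B D E F I K
Unmarked (collected): A C G H J L

Answer: B D E F I K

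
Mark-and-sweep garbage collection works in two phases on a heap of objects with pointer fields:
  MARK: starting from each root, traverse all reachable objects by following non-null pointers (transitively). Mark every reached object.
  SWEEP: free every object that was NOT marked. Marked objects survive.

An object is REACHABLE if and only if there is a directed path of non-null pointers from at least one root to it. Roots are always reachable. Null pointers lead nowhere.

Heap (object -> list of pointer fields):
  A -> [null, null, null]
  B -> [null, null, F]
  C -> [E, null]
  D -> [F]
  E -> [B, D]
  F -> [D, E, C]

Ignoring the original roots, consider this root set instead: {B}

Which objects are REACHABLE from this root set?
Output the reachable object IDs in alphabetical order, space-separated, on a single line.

Roots: B
Mark B: refs=null null F, marked=B
Mark F: refs=D E C, marked=B F
Mark D: refs=F, marked=B D F
Mark E: refs=B D, marked=B D E F
Mark C: refs=E null, marked=B C D E F
Unmarked (collected): A

Answer: B C D E F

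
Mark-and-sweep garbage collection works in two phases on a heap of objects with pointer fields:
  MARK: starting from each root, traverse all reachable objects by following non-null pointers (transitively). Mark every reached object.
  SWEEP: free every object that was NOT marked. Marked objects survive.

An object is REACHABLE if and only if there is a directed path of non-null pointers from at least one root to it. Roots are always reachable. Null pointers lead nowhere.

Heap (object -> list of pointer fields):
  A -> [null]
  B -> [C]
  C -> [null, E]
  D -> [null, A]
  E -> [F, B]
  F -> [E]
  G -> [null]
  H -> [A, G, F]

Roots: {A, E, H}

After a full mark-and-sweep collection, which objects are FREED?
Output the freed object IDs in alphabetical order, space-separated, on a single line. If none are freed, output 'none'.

Answer: D

Derivation:
Roots: A E H
Mark A: refs=null, marked=A
Mark E: refs=F B, marked=A E
Mark H: refs=A G F, marked=A E H
Mark F: refs=E, marked=A E F H
Mark B: refs=C, marked=A B E F H
Mark G: refs=null, marked=A B E F G H
Mark C: refs=null E, marked=A B C E F G H
Unmarked (collected): D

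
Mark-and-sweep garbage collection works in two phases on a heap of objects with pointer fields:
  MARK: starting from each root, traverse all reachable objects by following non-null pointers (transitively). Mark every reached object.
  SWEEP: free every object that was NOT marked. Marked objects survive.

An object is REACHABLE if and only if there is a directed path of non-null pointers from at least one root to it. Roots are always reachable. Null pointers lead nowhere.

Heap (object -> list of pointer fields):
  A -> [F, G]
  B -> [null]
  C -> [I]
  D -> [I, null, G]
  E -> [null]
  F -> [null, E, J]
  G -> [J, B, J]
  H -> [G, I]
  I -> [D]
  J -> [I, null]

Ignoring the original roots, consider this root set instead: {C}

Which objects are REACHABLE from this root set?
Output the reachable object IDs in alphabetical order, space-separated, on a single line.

Roots: C
Mark C: refs=I, marked=C
Mark I: refs=D, marked=C I
Mark D: refs=I null G, marked=C D I
Mark G: refs=J B J, marked=C D G I
Mark J: refs=I null, marked=C D G I J
Mark B: refs=null, marked=B C D G I J
Unmarked (collected): A E F H

Answer: B C D G I J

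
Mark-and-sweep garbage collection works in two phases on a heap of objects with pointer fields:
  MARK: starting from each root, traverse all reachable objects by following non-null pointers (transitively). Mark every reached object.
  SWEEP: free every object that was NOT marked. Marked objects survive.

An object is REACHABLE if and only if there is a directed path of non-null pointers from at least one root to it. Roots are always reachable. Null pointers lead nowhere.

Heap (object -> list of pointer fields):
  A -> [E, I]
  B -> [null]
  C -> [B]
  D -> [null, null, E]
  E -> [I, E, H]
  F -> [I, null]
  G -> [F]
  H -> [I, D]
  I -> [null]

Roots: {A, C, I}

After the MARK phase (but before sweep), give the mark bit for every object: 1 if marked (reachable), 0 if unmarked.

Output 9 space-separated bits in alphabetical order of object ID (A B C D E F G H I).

Roots: A C I
Mark A: refs=E I, marked=A
Mark C: refs=B, marked=A C
Mark I: refs=null, marked=A C I
Mark E: refs=I E H, marked=A C E I
Mark B: refs=null, marked=A B C E I
Mark H: refs=I D, marked=A B C E H I
Mark D: refs=null null E, marked=A B C D E H I
Unmarked (collected): F G

Answer: 1 1 1 1 1 0 0 1 1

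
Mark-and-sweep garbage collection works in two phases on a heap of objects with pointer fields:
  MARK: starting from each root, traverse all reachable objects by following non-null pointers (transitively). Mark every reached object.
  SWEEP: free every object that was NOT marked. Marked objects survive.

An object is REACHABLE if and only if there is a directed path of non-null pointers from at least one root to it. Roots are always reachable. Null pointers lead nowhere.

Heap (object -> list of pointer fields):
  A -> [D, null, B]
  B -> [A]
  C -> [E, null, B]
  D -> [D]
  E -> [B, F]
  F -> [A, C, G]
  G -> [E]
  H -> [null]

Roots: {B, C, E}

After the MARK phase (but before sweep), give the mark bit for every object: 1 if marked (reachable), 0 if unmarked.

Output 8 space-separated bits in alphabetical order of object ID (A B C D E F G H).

Roots: B C E
Mark B: refs=A, marked=B
Mark C: refs=E null B, marked=B C
Mark E: refs=B F, marked=B C E
Mark A: refs=D null B, marked=A B C E
Mark F: refs=A C G, marked=A B C E F
Mark D: refs=D, marked=A B C D E F
Mark G: refs=E, marked=A B C D E F G
Unmarked (collected): H

Answer: 1 1 1 1 1 1 1 0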